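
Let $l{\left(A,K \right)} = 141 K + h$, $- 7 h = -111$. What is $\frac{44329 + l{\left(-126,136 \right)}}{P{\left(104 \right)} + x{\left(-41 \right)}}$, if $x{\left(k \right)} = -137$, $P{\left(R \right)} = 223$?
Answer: $\frac{222323}{301} \approx 738.61$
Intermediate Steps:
$h = \frac{111}{7}$ ($h = \left(- \frac{1}{7}\right) \left(-111\right) = \frac{111}{7} \approx 15.857$)
$l{\left(A,K \right)} = \frac{111}{7} + 141 K$ ($l{\left(A,K \right)} = 141 K + \frac{111}{7} = \frac{111}{7} + 141 K$)
$\frac{44329 + l{\left(-126,136 \right)}}{P{\left(104 \right)} + x{\left(-41 \right)}} = \frac{44329 + \left(\frac{111}{7} + 141 \cdot 136\right)}{223 - 137} = \frac{44329 + \left(\frac{111}{7} + 19176\right)}{86} = \left(44329 + \frac{134343}{7}\right) \frac{1}{86} = \frac{444646}{7} \cdot \frac{1}{86} = \frac{222323}{301}$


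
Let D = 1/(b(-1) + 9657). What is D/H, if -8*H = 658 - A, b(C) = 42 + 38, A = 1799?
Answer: 8/11109917 ≈ 7.2008e-7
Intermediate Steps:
b(C) = 80
H = 1141/8 (H = -(658 - 1*1799)/8 = -(658 - 1799)/8 = -1/8*(-1141) = 1141/8 ≈ 142.63)
D = 1/9737 (D = 1/(80 + 9657) = 1/9737 ≈ 0.00010270)
D/H = 1/(9737*(1141/8)) = (1/9737)*(8/1141) = 8/11109917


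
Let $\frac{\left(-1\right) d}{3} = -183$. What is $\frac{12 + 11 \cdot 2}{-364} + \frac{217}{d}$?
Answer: $\frac{30161}{99918} \approx 0.30186$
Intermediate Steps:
$d = 549$ ($d = \left(-3\right) \left(-183\right) = 549$)
$\frac{12 + 11 \cdot 2}{-364} + \frac{217}{d} = \frac{12 + 11 \cdot 2}{-364} + \frac{217}{549} = \left(12 + 22\right) \left(- \frac{1}{364}\right) + 217 \cdot \frac{1}{549} = 34 \left(- \frac{1}{364}\right) + \frac{217}{549} = - \frac{17}{182} + \frac{217}{549} = \frac{30161}{99918}$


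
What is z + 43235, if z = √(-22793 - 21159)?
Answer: 43235 + 4*I*√2747 ≈ 43235.0 + 209.65*I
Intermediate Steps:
z = 4*I*√2747 (z = √(-43952) = 4*I*√2747 ≈ 209.65*I)
z + 43235 = 4*I*√2747 + 43235 = 43235 + 4*I*√2747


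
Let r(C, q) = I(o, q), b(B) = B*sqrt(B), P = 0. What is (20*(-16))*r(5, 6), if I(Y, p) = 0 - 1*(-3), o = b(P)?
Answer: -960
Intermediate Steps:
b(B) = B**(3/2)
o = 0 (o = 0**(3/2) = 0)
I(Y, p) = 3 (I(Y, p) = 0 + 3 = 3)
r(C, q) = 3
(20*(-16))*r(5, 6) = (20*(-16))*3 = -320*3 = -960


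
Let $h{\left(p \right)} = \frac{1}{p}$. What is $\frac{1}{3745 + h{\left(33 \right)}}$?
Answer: $\frac{33}{123586} \approx 0.00026702$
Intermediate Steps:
$\frac{1}{3745 + h{\left(33 \right)}} = \frac{1}{3745 + \frac{1}{33}} = \frac{1}{\frac{123586}{33}} = \frac{33}{123586}$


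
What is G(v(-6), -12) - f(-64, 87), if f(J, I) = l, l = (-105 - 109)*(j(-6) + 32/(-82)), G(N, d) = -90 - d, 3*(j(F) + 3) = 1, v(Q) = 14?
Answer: -90058/123 ≈ -732.18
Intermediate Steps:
j(F) = -8/3 (j(F) = -3 + (⅓)*1 = -3 + ⅓ = -8/3)
l = 80464/123 (l = (-105 - 109)*(-8/3 + 32/(-82)) = -214*(-8/3 + 32*(-1/82)) = -214*(-8/3 - 16/41) = -214*(-376/123) = 80464/123 ≈ 654.18)
f(J, I) = 80464/123
G(v(-6), -12) - f(-64, 87) = (-90 - 1*(-12)) - 1*80464/123 = (-90 + 12) - 80464/123 = -78 - 80464/123 = -90058/123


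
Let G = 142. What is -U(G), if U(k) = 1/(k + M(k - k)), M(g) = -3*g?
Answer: -1/142 ≈ -0.0070423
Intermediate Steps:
U(k) = 1/k (U(k) = 1/(k - 3*(k - k)) = 1/(k - 3*0) = 1/(k + 0) = 1/k)
-U(G) = -1/142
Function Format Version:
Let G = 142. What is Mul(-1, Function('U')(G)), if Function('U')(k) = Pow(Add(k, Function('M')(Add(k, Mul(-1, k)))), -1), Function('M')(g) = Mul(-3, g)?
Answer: Rational(-1, 142) ≈ -0.0070423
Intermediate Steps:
Function('U')(k) = Pow(k, -1) (Function('U')(k) = Pow(Add(k, Mul(-3, Add(k, Mul(-1, k)))), -1) = Pow(Add(k, Mul(-3, 0)), -1) = Pow(Add(k, 0), -1) = Pow(k, -1))
Mul(-1, Function('U')(G)) = Mul(-1, Pow(142, -1)) = Mul(-1, Rational(1, 142)) = Rational(-1, 142)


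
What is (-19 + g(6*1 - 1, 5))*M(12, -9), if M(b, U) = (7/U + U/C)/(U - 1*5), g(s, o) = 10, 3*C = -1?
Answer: 118/7 ≈ 16.857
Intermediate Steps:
C = -1/3 (C = (1/3)*(-1) = -1/3 ≈ -0.33333)
M(b, U) = (-3*U + 7/U)/(-5 + U) (M(b, U) = (7/U + U/(-1/3))/(U - 1*5) = (7/U + U*(-3))/(U - 5) = (7/U - 3*U)/(-5 + U) = (-3*U + 7/U)/(-5 + U))
(-19 + g(6*1 - 1, 5))*M(12, -9) = (-19 + 10)*((7 - 3*(-9)**2)/((-9)*(-5 - 9))) = -(-1)*(7 - 3*81)/(-14) = -(-1)*(-1)*(7 - 243)/14 = -(-1)*(-1)*(-236)/14 = -9*(-118/63) = 118/7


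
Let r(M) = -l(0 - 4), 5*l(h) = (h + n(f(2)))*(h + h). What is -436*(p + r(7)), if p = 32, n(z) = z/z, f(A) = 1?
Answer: -59296/5 ≈ -11859.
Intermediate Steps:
n(z) = 1
l(h) = 2*h*(1 + h)/5 (l(h) = ((h + 1)*(h + h))/5 = ((1 + h)*(2*h))/5 = (2*h*(1 + h))/5 = 2*h*(1 + h)/5)
r(M) = -24/5 (r(M) = -2*(0 - 4)*(1 + (0 - 4))/5 = -2*(-4)*(1 - 4)/5 = -2*(-4)*(-3)/5 = -1*24/5 = -24/5)
-436*(p + r(7)) = -436*(32 - 24/5) = -436*136/5 = -59296/5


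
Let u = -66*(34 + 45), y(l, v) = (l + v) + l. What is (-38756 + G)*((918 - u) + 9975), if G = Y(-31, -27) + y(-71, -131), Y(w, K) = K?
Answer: -629074992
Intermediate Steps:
y(l, v) = v + 2*l
u = -5214 (u = -66*79 = -5214)
G = -300 (G = -27 + (-131 + 2*(-71)) = -27 + (-131 - 142) = -27 - 273 = -300)
(-38756 + G)*((918 - u) + 9975) = (-38756 - 300)*((918 - 1*(-5214)) + 9975) = -39056*((918 + 5214) + 9975) = -39056*(6132 + 9975) = -39056*16107 = -629074992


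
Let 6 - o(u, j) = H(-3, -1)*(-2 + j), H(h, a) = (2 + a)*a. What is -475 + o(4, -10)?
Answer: -481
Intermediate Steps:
H(h, a) = a*(2 + a)
o(u, j) = 4 + j (o(u, j) = 6 - (-(2 - 1))*(-2 + j) = 6 - (-1*1)*(-2 + j) = 6 - (-1)*(-2 + j) = 6 - (2 - j) = 6 + (-2 + j) = 4 + j)
-475 + o(4, -10) = -475 + (4 - 10) = -475 - 6 = -481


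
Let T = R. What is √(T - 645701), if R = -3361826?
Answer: I*√4007527 ≈ 2001.9*I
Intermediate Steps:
T = -3361826
√(T - 645701) = √(-3361826 - 645701) = √(-4007527) = I*√4007527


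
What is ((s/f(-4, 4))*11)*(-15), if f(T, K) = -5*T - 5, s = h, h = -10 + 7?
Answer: 33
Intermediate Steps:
h = -3
s = -3
f(T, K) = -5 - 5*T
((s/f(-4, 4))*11)*(-15) = (-3/(-5 - 5*(-4))*11)*(-15) = (-3/(-5 + 20)*11)*(-15) = (-3/15*11)*(-15) = (-3*1/15*11)*(-15) = -⅕*11*(-15) = -11/5*(-15) = 33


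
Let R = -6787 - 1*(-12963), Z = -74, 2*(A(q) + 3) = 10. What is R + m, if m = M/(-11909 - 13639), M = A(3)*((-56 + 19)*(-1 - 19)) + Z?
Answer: 78891521/12774 ≈ 6175.9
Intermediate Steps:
A(q) = 2 (A(q) = -3 + (1/2)*10 = -3 + 5 = 2)
M = 1406 (M = 2*((-56 + 19)*(-1 - 19)) - 74 = 2*(-37*(-20)) - 74 = 2*740 - 74 = 1480 - 74 = 1406)
m = -703/12774 (m = 1406/(-11909 - 13639) = 1406/(-25548) = 1406*(-1/25548) = -703/12774 ≈ -0.055034)
R = 6176 (R = -6787 + 12963 = 6176)
R + m = 6176 - 703/12774 = 78891521/12774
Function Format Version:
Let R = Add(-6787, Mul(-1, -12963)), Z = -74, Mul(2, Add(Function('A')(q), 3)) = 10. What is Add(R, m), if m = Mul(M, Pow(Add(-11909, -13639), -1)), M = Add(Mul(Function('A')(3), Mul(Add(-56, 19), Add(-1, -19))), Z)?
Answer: Rational(78891521, 12774) ≈ 6175.9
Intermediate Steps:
Function('A')(q) = 2 (Function('A')(q) = Add(-3, Mul(Rational(1, 2), 10)) = Add(-3, 5) = 2)
M = 1406 (M = Add(Mul(2, Mul(Add(-56, 19), Add(-1, -19))), -74) = Add(Mul(2, Mul(-37, -20)), -74) = Add(Mul(2, 740), -74) = Add(1480, -74) = 1406)
m = Rational(-703, 12774) (m = Mul(1406, Pow(Add(-11909, -13639), -1)) = Mul(1406, Pow(-25548, -1)) = Mul(1406, Rational(-1, 25548)) = Rational(-703, 12774) ≈ -0.055034)
R = 6176 (R = Add(-6787, 12963) = 6176)
Add(R, m) = Add(6176, Rational(-703, 12774)) = Rational(78891521, 12774)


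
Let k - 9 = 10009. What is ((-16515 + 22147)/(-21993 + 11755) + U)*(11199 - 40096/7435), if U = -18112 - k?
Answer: -11984347338198134/38059765 ≈ -3.1488e+8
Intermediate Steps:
k = 10018 (k = 9 + 10009 = 10018)
U = -28130 (U = -18112 - 1*10018 = -18112 - 10018 = -28130)
((-16515 + 22147)/(-21993 + 11755) + U)*(11199 - 40096/7435) = ((-16515 + 22147)/(-21993 + 11755) - 28130)*(11199 - 40096/7435) = (5632/(-10238) - 28130)*(11199 - 40096*1/7435) = (5632*(-1/10238) - 28130)*(11199 - 40096/7435) = (-2816/5119 - 28130)*(83224469/7435) = -144000286/5119*83224469/7435 = -11984347338198134/38059765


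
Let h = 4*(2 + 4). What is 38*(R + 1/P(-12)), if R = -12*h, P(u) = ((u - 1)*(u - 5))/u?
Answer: -2419080/221 ≈ -10946.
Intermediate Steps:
P(u) = (-1 + u)*(-5 + u)/u (P(u) = ((-1 + u)*(-5 + u))/u = (-1 + u)*(-5 + u)/u)
h = 24 (h = 4*6 = 24)
R = -288 (R = -12*24 = -288)
38*(R + 1/P(-12)) = 38*(-288 + 1/(-6 - 12 + 5/(-12))) = 38*(-288 + 1/(-6 - 12 + 5*(-1/12))) = 38*(-288 + 1/(-6 - 12 - 5/12)) = 38*(-288 + 1/(-221/12)) = 38*(-288 - 12/221) = 38*(-63660/221) = -2419080/221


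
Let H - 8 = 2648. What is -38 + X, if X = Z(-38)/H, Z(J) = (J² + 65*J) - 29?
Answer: -101983/2656 ≈ -38.397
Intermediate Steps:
Z(J) = -29 + J² + 65*J
H = 2656 (H = 8 + 2648 = 2656)
X = -1055/2656 (X = (-29 + (-38)² + 65*(-38))/2656 = (-29 + 1444 - 2470)*(1/2656) = -1055*1/2656 = -1055/2656 ≈ -0.39721)
-38 + X = -38 - 1055/2656 = -101983/2656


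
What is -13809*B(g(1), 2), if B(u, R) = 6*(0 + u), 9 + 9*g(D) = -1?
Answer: 92060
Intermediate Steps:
g(D) = -10/9 (g(D) = -1 + (⅑)*(-1) = -1 - ⅑ = -10/9)
B(u, R) = 6*u
-13809*B(g(1), 2) = -82854*(-10)/9 = -13809*(-20/3) = 92060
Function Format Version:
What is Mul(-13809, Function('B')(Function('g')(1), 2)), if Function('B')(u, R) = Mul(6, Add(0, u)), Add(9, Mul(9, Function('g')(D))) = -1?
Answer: 92060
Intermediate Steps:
Function('g')(D) = Rational(-10, 9) (Function('g')(D) = Add(-1, Mul(Rational(1, 9), -1)) = Add(-1, Rational(-1, 9)) = Rational(-10, 9))
Function('B')(u, R) = Mul(6, u)
Mul(-13809, Function('B')(Function('g')(1), 2)) = Mul(-13809, Mul(6, Rational(-10, 9))) = Mul(-13809, Rational(-20, 3)) = 92060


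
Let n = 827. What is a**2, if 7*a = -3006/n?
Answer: 9036036/33512521 ≈ 0.26963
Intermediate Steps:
a = -3006/5789 (a = (-3006/827)/7 = (-3006*1/827)/7 = (1/7)*(-3006/827) = -3006/5789 ≈ -0.51926)
a**2 = (-3006/5789)**2 = 9036036/33512521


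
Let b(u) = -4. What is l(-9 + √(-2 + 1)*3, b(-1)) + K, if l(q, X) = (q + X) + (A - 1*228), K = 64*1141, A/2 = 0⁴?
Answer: 72783 + 3*I ≈ 72783.0 + 3.0*I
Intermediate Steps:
A = 0 (A = 2*0⁴ = 2*0 = 0)
K = 73024
l(q, X) = -228 + X + q (l(q, X) = (q + X) + (0 - 1*228) = (X + q) + (0 - 228) = (X + q) - 228 = -228 + X + q)
l(-9 + √(-2 + 1)*3, b(-1)) + K = (-228 - 4 + (-9 + √(-2 + 1)*3)) + 73024 = (-228 - 4 + (-9 + √(-1)*3)) + 73024 = (-228 - 4 + (-9 + I*3)) + 73024 = (-228 - 4 + (-9 + 3*I)) + 73024 = (-241 + 3*I) + 73024 = 72783 + 3*I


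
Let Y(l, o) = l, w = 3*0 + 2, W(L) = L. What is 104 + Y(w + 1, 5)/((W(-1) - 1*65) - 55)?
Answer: 12581/121 ≈ 103.98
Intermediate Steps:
w = 2 (w = 0 + 2 = 2)
104 + Y(w + 1, 5)/((W(-1) - 1*65) - 55) = 104 + (2 + 1)/((-1 - 1*65) - 55) = 104 + 3/((-1 - 65) - 55) = 104 + 3/(-66 - 55) = 104 + 3/(-121) = 104 - 1/121*3 = 104 - 3/121 = 12581/121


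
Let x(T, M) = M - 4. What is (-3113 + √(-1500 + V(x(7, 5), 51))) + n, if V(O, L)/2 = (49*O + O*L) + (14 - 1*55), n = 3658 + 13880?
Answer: 14425 + I*√1382 ≈ 14425.0 + 37.175*I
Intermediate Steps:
n = 17538
x(T, M) = -4 + M
V(O, L) = -82 + 98*O + 2*L*O (V(O, L) = 2*((49*O + O*L) + (14 - 1*55)) = 2*((49*O + L*O) + (14 - 55)) = 2*((49*O + L*O) - 41) = 2*(-41 + 49*O + L*O) = -82 + 98*O + 2*L*O)
(-3113 + √(-1500 + V(x(7, 5), 51))) + n = (-3113 + √(-1500 + (-82 + 98*(-4 + 5) + 2*51*(-4 + 5)))) + 17538 = (-3113 + √(-1500 + (-82 + 98*1 + 2*51*1))) + 17538 = (-3113 + √(-1500 + (-82 + 98 + 102))) + 17538 = (-3113 + √(-1500 + 118)) + 17538 = (-3113 + √(-1382)) + 17538 = (-3113 + I*√1382) + 17538 = 14425 + I*√1382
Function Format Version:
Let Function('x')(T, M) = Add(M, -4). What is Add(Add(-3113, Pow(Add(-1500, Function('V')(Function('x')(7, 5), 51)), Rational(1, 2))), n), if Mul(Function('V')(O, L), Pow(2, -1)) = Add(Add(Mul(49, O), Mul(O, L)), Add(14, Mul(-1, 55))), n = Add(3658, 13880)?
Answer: Add(14425, Mul(I, Pow(1382, Rational(1, 2)))) ≈ Add(14425., Mul(37.175, I))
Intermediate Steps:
n = 17538
Function('x')(T, M) = Add(-4, M)
Function('V')(O, L) = Add(-82, Mul(98, O), Mul(2, L, O)) (Function('V')(O, L) = Mul(2, Add(Add(Mul(49, O), Mul(O, L)), Add(14, Mul(-1, 55)))) = Mul(2, Add(Add(Mul(49, O), Mul(L, O)), Add(14, -55))) = Mul(2, Add(Add(Mul(49, O), Mul(L, O)), -41)) = Mul(2, Add(-41, Mul(49, O), Mul(L, O))) = Add(-82, Mul(98, O), Mul(2, L, O)))
Add(Add(-3113, Pow(Add(-1500, Function('V')(Function('x')(7, 5), 51)), Rational(1, 2))), n) = Add(Add(-3113, Pow(Add(-1500, Add(-82, Mul(98, Add(-4, 5)), Mul(2, 51, Add(-4, 5)))), Rational(1, 2))), 17538) = Add(Add(-3113, Pow(Add(-1500, Add(-82, Mul(98, 1), Mul(2, 51, 1))), Rational(1, 2))), 17538) = Add(Add(-3113, Pow(Add(-1500, Add(-82, 98, 102)), Rational(1, 2))), 17538) = Add(Add(-3113, Pow(Add(-1500, 118), Rational(1, 2))), 17538) = Add(Add(-3113, Pow(-1382, Rational(1, 2))), 17538) = Add(Add(-3113, Mul(I, Pow(1382, Rational(1, 2)))), 17538) = Add(14425, Mul(I, Pow(1382, Rational(1, 2))))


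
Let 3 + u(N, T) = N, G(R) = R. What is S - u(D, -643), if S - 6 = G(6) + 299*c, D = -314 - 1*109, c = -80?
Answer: -23482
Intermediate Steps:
D = -423 (D = -314 - 109 = -423)
u(N, T) = -3 + N
S = -23908 (S = 6 + (6 + 299*(-80)) = 6 + (6 - 23920) = 6 - 23914 = -23908)
S - u(D, -643) = -23908 - (-3 - 423) = -23908 - 1*(-426) = -23908 + 426 = -23482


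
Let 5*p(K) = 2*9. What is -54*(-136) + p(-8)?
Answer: 36738/5 ≈ 7347.6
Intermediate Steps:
p(K) = 18/5 (p(K) = (2*9)/5 = (1/5)*18 = 18/5)
-54*(-136) + p(-8) = -54*(-136) + 18/5 = 7344 + 18/5 = 36738/5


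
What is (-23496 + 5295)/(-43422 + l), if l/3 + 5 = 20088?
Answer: -6067/5609 ≈ -1.0817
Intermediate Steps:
l = 60249 (l = -15 + 3*20088 = -15 + 60264 = 60249)
(-23496 + 5295)/(-43422 + l) = (-23496 + 5295)/(-43422 + 60249) = -18201/16827 = -18201*1/16827 = -6067/5609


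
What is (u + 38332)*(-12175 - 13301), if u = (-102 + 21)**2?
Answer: -1143694068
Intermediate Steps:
u = 6561 (u = (-81)**2 = 6561)
(u + 38332)*(-12175 - 13301) = (6561 + 38332)*(-12175 - 13301) = 44893*(-25476) = -1143694068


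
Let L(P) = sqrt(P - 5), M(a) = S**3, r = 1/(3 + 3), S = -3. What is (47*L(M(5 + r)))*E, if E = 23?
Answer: 4324*I*sqrt(2) ≈ 6115.1*I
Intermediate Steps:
r = 1/6 ≈ 0.16667
M(a) = -27 (M(a) = (-3)**3 = -27)
L(P) = sqrt(-5 + P)
(47*L(M(5 + r)))*E = (47*sqrt(-5 - 27))*23 = (47*sqrt(-32))*23 = (47*(4*I*sqrt(2)))*23 = (188*I*sqrt(2))*23 = 4324*I*sqrt(2)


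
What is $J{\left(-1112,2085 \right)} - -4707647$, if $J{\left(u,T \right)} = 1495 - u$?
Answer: $4710254$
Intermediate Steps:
$J{\left(-1112,2085 \right)} - -4707647 = \left(1495 - -1112\right) - -4707647 = \left(1495 + 1112\right) + 4707647 = 2607 + 4707647 = 4710254$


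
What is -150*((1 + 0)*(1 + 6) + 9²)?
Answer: -13200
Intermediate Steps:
-150*((1 + 0)*(1 + 6) + 9²) = -150*(1*7 + 81) = -150*(7 + 81) = -150*88 = -13200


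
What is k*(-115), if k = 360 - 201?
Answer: -18285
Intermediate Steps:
k = 159
k*(-115) = 159*(-115) = -18285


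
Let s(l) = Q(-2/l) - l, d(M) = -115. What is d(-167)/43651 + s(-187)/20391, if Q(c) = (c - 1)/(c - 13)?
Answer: 14139443623/2162022637089 ≈ 0.0065399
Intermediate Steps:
Q(c) = (-1 + c)/(-13 + c)
s(l) = -l + (-1 - 2/l)/(-13 - 2/l) (s(l) = (-1 - 2/l)/(-13 - 2/l) - l = -l + (-1 - 2/l)/(-13 - 2/l))
d(-167)/43651 + s(-187)/20391 = -115/43651 + ((2 - 1*(-187) - 13*(-187)**2)/(2 + 13*(-187)))/20391 = -115*1/43651 + ((2 + 187 - 13*34969)/(2 - 2431))*(1/20391) = -115/43651 + ((2 + 187 - 454597)/(-2429))*(1/20391) = -115/43651 - 1/2429*(-454408)*(1/20391) = -115/43651 + (454408/2429)*(1/20391) = -115/43651 + 454408/49529739 = 14139443623/2162022637089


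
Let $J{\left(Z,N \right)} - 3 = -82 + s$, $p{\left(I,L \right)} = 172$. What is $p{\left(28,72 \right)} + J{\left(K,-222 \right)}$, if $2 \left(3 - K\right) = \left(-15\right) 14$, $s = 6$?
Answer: $99$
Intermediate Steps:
$K = 108$ ($K = 3 - \frac{\left(-15\right) 14}{2} = 3 - -105 = 3 + 105 = 108$)
$J{\left(Z,N \right)} = -73$ ($J{\left(Z,N \right)} = 3 + \left(-82 + 6\right) = 3 - 76 = -73$)
$p{\left(28,72 \right)} + J{\left(K,-222 \right)} = 172 - 73 = 99$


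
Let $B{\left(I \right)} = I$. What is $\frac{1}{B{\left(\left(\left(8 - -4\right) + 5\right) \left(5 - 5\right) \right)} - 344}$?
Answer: $- \frac{1}{344} \approx -0.002907$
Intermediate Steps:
$\frac{1}{B{\left(\left(\left(8 - -4\right) + 5\right) \left(5 - 5\right) \right)} - 344} = \frac{1}{\left(\left(8 - -4\right) + 5\right) \left(5 - 5\right) - 344} = \frac{1}{\left(\left(8 + 4\right) + 5\right) 0 - 344} = \frac{1}{\left(12 + 5\right) 0 - 344} = \frac{1}{17 \cdot 0 - 344} = \frac{1}{0 - 344} = \frac{1}{-344} = - \frac{1}{344}$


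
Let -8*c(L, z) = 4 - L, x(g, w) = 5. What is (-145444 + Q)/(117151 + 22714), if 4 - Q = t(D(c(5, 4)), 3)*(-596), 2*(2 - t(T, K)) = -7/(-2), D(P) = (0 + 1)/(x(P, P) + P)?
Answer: -145291/139865 ≈ -1.0388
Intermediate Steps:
c(L, z) = -½ + L/8 (c(L, z) = -(4 - L)/8 = -½ + L/8)
D(P) = 1/(5 + P) (D(P) = (0 + 1)/(5 + P) = 1/(5 + P))
t(T, K) = ¼ (t(T, K) = 2 - (-7)/(2*(-2)) = 2 - (-7)*(-1)/(2*2) = 2 - ½*7/2 = 2 - 7/4 = ¼)
Q = 153 (Q = 4 - (-596)/4 = 4 - 1*(-149) = 4 + 149 = 153)
(-145444 + Q)/(117151 + 22714) = (-145444 + 153)/(117151 + 22714) = -145291/139865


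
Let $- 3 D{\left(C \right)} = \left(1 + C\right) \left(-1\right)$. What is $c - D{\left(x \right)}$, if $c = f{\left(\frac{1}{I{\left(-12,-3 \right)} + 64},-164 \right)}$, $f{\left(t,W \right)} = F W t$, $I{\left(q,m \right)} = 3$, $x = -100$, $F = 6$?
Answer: $\frac{1227}{67} \approx 18.313$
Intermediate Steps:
$f{\left(t,W \right)} = 6 W t$
$c = - \frac{984}{67}$ ($c = 6 \left(-164\right) \frac{1}{3 + 64} = 6 \left(-164\right) \frac{1}{67} = - \frac{984}{67} \approx -14.687$)
$D{\left(C \right)} = \frac{1}{3} + \frac{C}{3}$ ($D{\left(C \right)} = - \frac{\left(1 + C\right) \left(-1\right)}{3} = - \frac{-1 - C}{3} = \frac{1}{3} + \frac{C}{3}$)
$c - D{\left(x \right)} = - \frac{984}{67} - \left(\frac{1}{3} + \frac{1}{3} \left(-100\right)\right) = - \frac{984}{67} - \left(\frac{1}{3} - \frac{100}{3}\right) = - \frac{984}{67} - -33 = - \frac{984}{67} + 33 = \frac{1227}{67}$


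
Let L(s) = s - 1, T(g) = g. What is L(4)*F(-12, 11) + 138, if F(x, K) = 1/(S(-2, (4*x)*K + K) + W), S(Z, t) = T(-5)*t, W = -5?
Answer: 118681/860 ≈ 138.00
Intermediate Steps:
S(Z, t) = -5*t
F(x, K) = 1/(-5 - 5*K - 20*K*x) (F(x, K) = 1/(-5*((4*x)*K + K) - 5) = 1/(-5*(4*K*x + K) - 5) = 1/(-5*(K + 4*K*x) - 5) = 1/((-5*K - 20*K*x) - 5) = 1/(-5 - 5*K - 20*K*x))
L(s) = -1 + s
L(4)*F(-12, 11) + 138 = (-1 + 4)*(1/(5*(-1 - 1*11*(1 + 4*(-12))))) + 138 = 3*(1/(5*(-1 - 1*11*(1 - 48)))) + 138 = 3*(1/(5*(-1 - 1*11*(-47)))) + 138 = 3*(1/(5*(-1 + 517))) + 138 = 3*((1/5)/516) + 138 = 3*((1/5)*(1/516)) + 138 = 3*(1/2580) + 138 = 1/860 + 138 = 118681/860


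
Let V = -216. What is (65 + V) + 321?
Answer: 170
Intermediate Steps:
(65 + V) + 321 = (65 - 216) + 321 = -151 + 321 = 170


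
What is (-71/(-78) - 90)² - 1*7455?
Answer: 2932381/6084 ≈ 481.98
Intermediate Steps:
(-71/(-78) - 90)² - 1*7455 = (-71*(-1/78) - 90)² - 7455 = (71/78 - 90)² - 7455 = (-6949/78)² - 7455 = 48288601/6084 - 7455 = 2932381/6084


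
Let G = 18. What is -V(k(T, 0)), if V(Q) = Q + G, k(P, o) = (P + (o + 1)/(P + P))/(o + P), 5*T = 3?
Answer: -367/18 ≈ -20.389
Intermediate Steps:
T = ⅗ (T = (⅕)*3 = ⅗ ≈ 0.60000)
k(P, o) = (P + (1 + o)/(2*P))/(P + o) (k(P, o) = (P + (1 + o)/((2*P)))/(P + o) = (P + (1 + o)*(1/(2*P)))/(P + o) = (P + (1 + o)/(2*P))/(P + o))
V(Q) = 18 + Q (V(Q) = Q + 18 = 18 + Q)
-V(k(T, 0)) = -(18 + (1 + 0 + 2*(⅗)²)/(2*(⅗)*(⅗ + 0))) = -(18 + (½)*(5/3)*(1 + 0 + 2*(9/25))/(⅗)) = -(18 + (½)*(5/3)*(5/3)*(1 + 0 + 18/25)) = -(18 + (½)*(5/3)*(5/3)*(43/25)) = -(18 + 43/18) = -1*367/18 = -367/18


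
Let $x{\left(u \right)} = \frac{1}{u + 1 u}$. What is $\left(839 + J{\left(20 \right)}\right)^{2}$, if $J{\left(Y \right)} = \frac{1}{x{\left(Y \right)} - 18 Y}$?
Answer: $\frac{145943819879841}{207331201} \approx 7.0392 \cdot 10^{5}$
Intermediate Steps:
$x{\left(u \right)} = \frac{1}{2 u}$ ($x{\left(u \right)} = \frac{1}{u + u} = \frac{1}{2 u}$)
$J{\left(Y \right)} = \frac{1}{\frac{1}{2 Y} - 18 Y}$
$\left(839 + J{\left(20 \right)}\right)^{2} = \left(839 - \frac{40}{-1 + 36 \cdot 20^{2}}\right)^{2} = \left(839 - \frac{40}{-1 + 36 \cdot 400}\right)^{2} = \left(839 - \frac{40}{-1 + 14400}\right)^{2} = \left(839 - \frac{40}{14399}\right)^{2} = \left(\frac{12080721}{14399}\right)^{2} = \frac{145943819879841}{207331201}$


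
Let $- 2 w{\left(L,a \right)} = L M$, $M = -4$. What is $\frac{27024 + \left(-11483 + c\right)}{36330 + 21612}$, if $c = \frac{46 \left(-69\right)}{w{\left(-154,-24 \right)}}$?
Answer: $\frac{2394901}{8923068} \approx 0.26839$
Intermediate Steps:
$w{\left(L,a \right)} = 2 L$ ($w{\left(L,a \right)} = - \frac{L \left(-4\right)}{2} = - \frac{\left(-4\right) L}{2} = 2 L$)
$c = \frac{1587}{154}$ ($c = \frac{46 \left(-69\right)}{2 \left(-154\right)} = - \frac{3174}{-308} = \left(-3174\right) \left(- \frac{1}{308}\right) = \frac{1587}{154} \approx 10.305$)
$\frac{27024 + \left(-11483 + c\right)}{36330 + 21612} = \frac{27024 + \left(-11483 + \frac{1587}{154}\right)}{36330 + 21612} = \frac{27024 - \frac{1766795}{154}}{57942} = \frac{2394901}{154} \cdot \frac{1}{57942} = \frac{2394901}{8923068}$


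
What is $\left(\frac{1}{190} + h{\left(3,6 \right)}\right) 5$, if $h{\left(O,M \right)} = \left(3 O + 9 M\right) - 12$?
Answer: $\frac{9691}{38} \approx 255.03$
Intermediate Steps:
$h{\left(O,M \right)} = -12 + 3 O + 9 M$
$\left(\frac{1}{190} + h{\left(3,6 \right)}\right) 5 = \left(\frac{1}{190} + \left(-12 + 3 \cdot 3 + 9 \cdot 6\right)\right) 5 = \left(\frac{1}{190} + \left(-12 + 9 + 54\right)\right) 5 = \left(\frac{1}{190} + 51\right) 5 = \frac{9691}{190} \cdot 5 = \frac{9691}{38}$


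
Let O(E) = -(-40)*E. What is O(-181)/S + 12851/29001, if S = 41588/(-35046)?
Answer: 1839761585107/301523397 ≈ 6101.6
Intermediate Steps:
S = -20794/17523 (S = 41588*(-1/35046) = -20794/17523 ≈ -1.1867)
O(E) = 40*E
O(-181)/S + 12851/29001 = (40*(-181))/(-20794/17523) + 12851/29001 = -7240*(-17523/20794) + 12851*(1/29001) = 63433260/10397 + 12851/29001 = 1839761585107/301523397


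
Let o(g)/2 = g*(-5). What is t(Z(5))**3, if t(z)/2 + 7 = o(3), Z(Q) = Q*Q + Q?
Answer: -405224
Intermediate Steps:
o(g) = -10*g (o(g) = 2*(g*(-5)) = 2*(-5*g) = -10*g)
Z(Q) = Q + Q**2 (Z(Q) = Q**2 + Q = Q + Q**2)
t(z) = -74 (t(z) = -14 + 2*(-10*3) = -14 + 2*(-30) = -14 - 60 = -74)
t(Z(5))**3 = (-74)**3 = -405224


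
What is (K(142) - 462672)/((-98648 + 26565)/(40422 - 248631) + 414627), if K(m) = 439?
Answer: -96241070697/86329145126 ≈ -1.1148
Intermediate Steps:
(K(142) - 462672)/((-98648 + 26565)/(40422 - 248631) + 414627) = (439 - 462672)/((-98648 + 26565)/(40422 - 248631) + 414627) = -462233/(-72083/(-208209) + 414627) = -462233/(-72083*(-1/208209) + 414627) = -462233/(72083/208209 + 414627) = -462233/86329145126/208209 = -462233*208209/86329145126 = -96241070697/86329145126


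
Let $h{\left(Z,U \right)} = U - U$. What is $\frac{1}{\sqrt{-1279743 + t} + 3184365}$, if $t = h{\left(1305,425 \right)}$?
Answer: $\frac{1061455}{3380060577656} - \frac{i \sqrt{1279743}}{10140181732968} \approx 3.1403 \cdot 10^{-7} - 1.1156 \cdot 10^{-10} i$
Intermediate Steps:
$h{\left(Z,U \right)} = 0$
$t = 0$
$\frac{1}{\sqrt{-1279743 + t} + 3184365} = \frac{1}{\sqrt{-1279743 + 0} + 3184365} = \frac{1}{\sqrt{-1279743} + 3184365} = \frac{1}{i \sqrt{1279743} + 3184365} = \frac{1}{3184365 + i \sqrt{1279743}}$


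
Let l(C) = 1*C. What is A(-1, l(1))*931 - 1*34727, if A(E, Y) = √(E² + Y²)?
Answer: -34727 + 931*√2 ≈ -33410.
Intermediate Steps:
l(C) = C
A(-1, l(1))*931 - 1*34727 = √((-1)² + 1²)*931 - 1*34727 = √(1 + 1)*931 - 34727 = √2*931 - 34727 = 931*√2 - 34727 = -34727 + 931*√2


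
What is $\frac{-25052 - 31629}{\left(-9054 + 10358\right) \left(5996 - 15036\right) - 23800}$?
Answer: $\frac{56681}{11811960} \approx 0.0047986$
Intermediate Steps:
$\frac{-25052 - 31629}{\left(-9054 + 10358\right) \left(5996 - 15036\right) - 23800} = - \frac{56681}{1304 \left(5996 - 15036\right) - 23800} = - \frac{56681}{1304 \left(-9040\right) - 23800} = - \frac{56681}{-11788160 - 23800} = - \frac{56681}{-11811960} = \left(-56681\right) \left(- \frac{1}{11811960}\right) = \frac{56681}{11811960}$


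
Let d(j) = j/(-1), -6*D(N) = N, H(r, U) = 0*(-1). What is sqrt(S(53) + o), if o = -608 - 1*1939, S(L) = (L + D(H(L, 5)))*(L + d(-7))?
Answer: sqrt(633) ≈ 25.159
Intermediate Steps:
H(r, U) = 0
D(N) = -N/6
d(j) = -j (d(j) = j*(-1) = -j)
S(L) = L*(7 + L) (S(L) = (L - 1/6*0)*(L - 1*(-7)) = (L + 0)*(L + 7) = L*(7 + L))
o = -2547 (o = -608 - 1939 = -2547)
sqrt(S(53) + o) = sqrt(53*(7 + 53) - 2547) = sqrt(53*60 - 2547) = sqrt(3180 - 2547) = sqrt(633)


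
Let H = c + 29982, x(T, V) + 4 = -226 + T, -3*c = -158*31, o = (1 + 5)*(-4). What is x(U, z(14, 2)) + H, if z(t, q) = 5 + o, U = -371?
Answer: 93041/3 ≈ 31014.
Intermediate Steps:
o = -24 (o = 6*(-4) = -24)
c = 4898/3 (c = -(-158)*31/3 = -⅓*(-4898) = 4898/3 ≈ 1632.7)
z(t, q) = -19 (z(t, q) = 5 - 24 = -19)
x(T, V) = -230 + T (x(T, V) = -4 + (-226 + T) = -230 + T)
H = 94844/3 (H = 4898/3 + 29982 = 94844/3 ≈ 31615.)
x(U, z(14, 2)) + H = (-230 - 371) + 94844/3 = -601 + 94844/3 = 93041/3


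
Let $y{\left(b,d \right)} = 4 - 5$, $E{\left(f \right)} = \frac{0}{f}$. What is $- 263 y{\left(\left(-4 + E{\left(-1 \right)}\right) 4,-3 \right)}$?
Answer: $263$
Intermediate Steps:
$E{\left(f \right)} = 0$
$y{\left(b,d \right)} = -1$ ($y{\left(b,d \right)} = 4 - 5 = -1$)
$- 263 y{\left(\left(-4 + E{\left(-1 \right)}\right) 4,-3 \right)} = \left(-263\right) \left(-1\right) = 263$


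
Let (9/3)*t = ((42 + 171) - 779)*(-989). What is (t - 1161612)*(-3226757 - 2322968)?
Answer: 16233289707950/3 ≈ 5.4111e+12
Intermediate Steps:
t = 559774/3 (t = (((42 + 171) - 779)*(-989))/3 = ((213 - 779)*(-989))/3 = (-566*(-989))/3 = (⅓)*559774 = 559774/3 ≈ 1.8659e+5)
(t - 1161612)*(-3226757 - 2322968) = (559774/3 - 1161612)*(-3226757 - 2322968) = -2925062/3*(-5549725) = 16233289707950/3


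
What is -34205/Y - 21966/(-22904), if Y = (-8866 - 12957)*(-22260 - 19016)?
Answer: 88327882927/92103338633 ≈ 0.95901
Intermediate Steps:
Y = 900766148 (Y = -21823*(-41276) = 900766148)
-34205/Y - 21966/(-22904) = -34205/900766148 - 21966/(-22904) = -34205*1/900766148 - 21966*(-1/22904) = -34205/900766148 + 1569/1636 = 88327882927/92103338633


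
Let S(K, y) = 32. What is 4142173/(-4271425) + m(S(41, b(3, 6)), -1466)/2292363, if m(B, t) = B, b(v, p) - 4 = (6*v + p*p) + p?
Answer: -9495227439199/9791656627275 ≈ -0.96973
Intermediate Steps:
b(v, p) = 4 + p + p**2 + 6*v (b(v, p) = 4 + ((6*v + p*p) + p) = 4 + ((6*v + p**2) + p) = 4 + ((p**2 + 6*v) + p) = 4 + (p + p**2 + 6*v) = 4 + p + p**2 + 6*v)
4142173/(-4271425) + m(S(41, b(3, 6)), -1466)/2292363 = 4142173/(-4271425) + 32/2292363 = 4142173*(-1/4271425) + 32*(1/2292363) = -4142173/4271425 + 32/2292363 = -9495227439199/9791656627275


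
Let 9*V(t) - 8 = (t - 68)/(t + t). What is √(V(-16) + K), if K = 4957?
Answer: √713978/12 ≈ 70.414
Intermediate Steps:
V(t) = 8/9 + (-68 + t)/(18*t) (V(t) = 8/9 + ((t - 68)/(t + t))/9 = 8/9 + ((-68 + t)/((2*t)))/9 = 8/9 + ((-68 + t)*(1/(2*t)))/9 = 8/9 + ((-68 + t)/(2*t))/9 = 8/9 + (-68 + t)/(18*t))
√(V(-16) + K) = √((17/18)*(-4 - 16)/(-16) + 4957) = √((17/18)*(-1/16)*(-20) + 4957) = √(85/72 + 4957) = √(356989/72) = √713978/12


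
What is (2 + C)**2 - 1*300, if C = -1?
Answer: -299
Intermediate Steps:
(2 + C)**2 - 1*300 = (2 - 1)**2 - 1*300 = 1**2 - 300 = 1 - 300 = -299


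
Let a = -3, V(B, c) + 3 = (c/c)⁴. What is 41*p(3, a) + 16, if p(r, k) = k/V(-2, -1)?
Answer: 155/2 ≈ 77.500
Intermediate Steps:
V(B, c) = -2 (V(B, c) = -3 + (c/c)⁴ = -3 + 1⁴ = -3 + 1 = -2)
p(r, k) = -k/2 (p(r, k) = k/(-2) = k*(-½) = -k/2)
41*p(3, a) + 16 = 41*(-½*(-3)) + 16 = 41*(3/2) + 16 = 123/2 + 16 = 155/2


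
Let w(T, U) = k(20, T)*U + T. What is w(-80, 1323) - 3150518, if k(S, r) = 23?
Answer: -3120169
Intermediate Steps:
w(T, U) = T + 23*U (w(T, U) = 23*U + T = T + 23*U)
w(-80, 1323) - 3150518 = (-80 + 23*1323) - 3150518 = (-80 + 30429) - 3150518 = 30349 - 3150518 = -3120169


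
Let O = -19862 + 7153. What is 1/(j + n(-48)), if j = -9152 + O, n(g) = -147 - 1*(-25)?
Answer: -1/21983 ≈ -4.5490e-5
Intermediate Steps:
O = -12709
n(g) = -122 (n(g) = -147 + 25 = -122)
j = -21861 (j = -9152 - 12709 = -21861)
1/(j + n(-48)) = 1/(-21861 - 122) = 1/(-21983) = -1/21983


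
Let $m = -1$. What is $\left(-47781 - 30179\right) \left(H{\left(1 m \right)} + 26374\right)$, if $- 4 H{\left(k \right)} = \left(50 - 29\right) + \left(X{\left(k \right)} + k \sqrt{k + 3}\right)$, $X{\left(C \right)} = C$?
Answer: $-2055727240 - 19490 \sqrt{2} \approx -2.0558 \cdot 10^{9}$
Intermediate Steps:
$H{\left(k \right)} = - \frac{21}{4} - \frac{k}{4} - \frac{k \sqrt{3 + k}}{4}$ ($H{\left(k \right)} = - \frac{\left(50 - 29\right) + \left(k + k \sqrt{k + 3}\right)}{4} = - \frac{21 + \left(k + k \sqrt{3 + k}\right)}{4} = - \frac{21 + k + k \sqrt{3 + k}}{4} = - \frac{21}{4} - \frac{k}{4} - \frac{k \sqrt{3 + k}}{4}$)
$\left(-47781 - 30179\right) \left(H{\left(1 m \right)} + 26374\right) = \left(-47781 - 30179\right) \left(\left(- \frac{21}{4} - \frac{1 \left(-1\right)}{4} - \frac{1 \left(-1\right) \sqrt{3 + 1 \left(-1\right)}}{4}\right) + 26374\right) = - 77960 \left(\left(- \frac{21}{4} - - \frac{1}{4} - - \frac{\sqrt{3 - 1}}{4}\right) + 26374\right) = - 77960 \left(\left(- \frac{21}{4} + \frac{1}{4} - - \frac{\sqrt{2}}{4}\right) + 26374\right) = - 77960 \left(\left(- \frac{21}{4} + \frac{1}{4} + \frac{\sqrt{2}}{4}\right) + 26374\right) = - 77960 \left(\left(-5 + \frac{\sqrt{2}}{4}\right) + 26374\right) = - 77960 \left(26369 + \frac{\sqrt{2}}{4}\right) = -2055727240 - 19490 \sqrt{2}$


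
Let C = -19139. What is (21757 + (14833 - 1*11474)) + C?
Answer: 5977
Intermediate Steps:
(21757 + (14833 - 1*11474)) + C = (21757 + (14833 - 1*11474)) - 19139 = (21757 + (14833 - 11474)) - 19139 = (21757 + 3359) - 19139 = 25116 - 19139 = 5977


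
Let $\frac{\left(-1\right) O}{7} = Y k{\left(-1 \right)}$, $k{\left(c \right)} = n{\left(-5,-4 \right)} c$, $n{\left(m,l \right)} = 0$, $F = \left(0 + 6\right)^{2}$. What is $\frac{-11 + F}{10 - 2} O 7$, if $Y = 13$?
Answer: $0$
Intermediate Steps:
$F = 36$ ($F = 6^{2} = 36$)
$k{\left(c \right)} = 0$ ($k{\left(c \right)} = 0 c = 0$)
$O = 0$ ($O = - 7 \cdot 13 \cdot 0 = \left(-7\right) 0 = 0$)
$\frac{-11 + F}{10 - 2} O 7 = \frac{-11 + 36}{10 - 2} \cdot 0 \cdot 7 = \frac{25}{8} \cdot 0 \cdot 7 = 0 \cdot 7 = 0$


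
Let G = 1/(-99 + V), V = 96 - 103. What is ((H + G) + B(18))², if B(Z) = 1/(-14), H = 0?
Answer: 900/137641 ≈ 0.0065387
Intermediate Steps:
B(Z) = -1/14
V = -7
G = -1/106 (G = 1/(-99 - 7) = 1/(-106) = -1/106 ≈ -0.0094340)
((H + G) + B(18))² = ((0 - 1/106) - 1/14)² = (-1/106 - 1/14)² = (-30/371)² = 900/137641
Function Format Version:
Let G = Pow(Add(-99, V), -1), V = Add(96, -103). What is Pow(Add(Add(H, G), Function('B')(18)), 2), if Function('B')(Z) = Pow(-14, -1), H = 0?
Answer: Rational(900, 137641) ≈ 0.0065387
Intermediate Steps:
Function('B')(Z) = Rational(-1, 14)
V = -7
G = Rational(-1, 106) (G = Pow(Add(-99, -7), -1) = Pow(-106, -1) = Rational(-1, 106) ≈ -0.0094340)
Pow(Add(Add(H, G), Function('B')(18)), 2) = Pow(Add(Add(0, Rational(-1, 106)), Rational(-1, 14)), 2) = Pow(Add(Rational(-1, 106), Rational(-1, 14)), 2) = Pow(Rational(-30, 371), 2) = Rational(900, 137641)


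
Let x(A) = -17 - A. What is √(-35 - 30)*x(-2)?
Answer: -15*I*√65 ≈ -120.93*I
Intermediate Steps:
√(-35 - 30)*x(-2) = √(-35 - 30)*(-17 - 1*(-2)) = √(-65)*(-17 + 2) = (I*√65)*(-15) = -15*I*√65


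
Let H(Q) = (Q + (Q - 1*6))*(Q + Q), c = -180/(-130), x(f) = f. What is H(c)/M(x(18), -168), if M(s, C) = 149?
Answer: -1512/25181 ≈ -0.060045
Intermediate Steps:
c = 18/13 (c = -180*(-1/130) = 18/13 ≈ 1.3846)
H(Q) = 2*Q*(-6 + 2*Q) (H(Q) = (Q + (Q - 6))*(2*Q) = (Q + (-6 + Q))*(2*Q) = (-6 + 2*Q)*(2*Q) = 2*Q*(-6 + 2*Q))
H(c)/M(x(18), -168) = (4*(18/13)*(-3 + 18/13))/149 = (4*(18/13)*(-21/13))*(1/149) = -1512/169*1/149 = -1512/25181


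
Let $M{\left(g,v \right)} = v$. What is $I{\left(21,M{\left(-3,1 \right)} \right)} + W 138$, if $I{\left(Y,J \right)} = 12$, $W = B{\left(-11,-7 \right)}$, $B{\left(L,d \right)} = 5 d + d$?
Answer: $-5784$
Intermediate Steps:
$B{\left(L,d \right)} = 6 d$
$W = -42$ ($W = 6 \left(-7\right) = -42$)
$I{\left(21,M{\left(-3,1 \right)} \right)} + W 138 = 12 - 5796 = -5784$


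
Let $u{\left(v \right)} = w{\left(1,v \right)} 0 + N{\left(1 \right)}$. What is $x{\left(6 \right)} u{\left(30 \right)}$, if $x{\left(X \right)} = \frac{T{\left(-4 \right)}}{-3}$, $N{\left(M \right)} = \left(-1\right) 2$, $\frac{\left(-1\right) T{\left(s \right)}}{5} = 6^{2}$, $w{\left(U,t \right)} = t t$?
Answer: $-120$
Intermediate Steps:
$w{\left(U,t \right)} = t^{2}$
$T{\left(s \right)} = -180$ ($T{\left(s \right)} = - 5 \cdot 6^{2} = \left(-5\right) 36 = -180$)
$N{\left(M \right)} = -2$
$x{\left(X \right)} = 60$ ($x{\left(X \right)} = - \frac{180}{-3} = \left(-180\right) \left(- \frac{1}{3}\right) = 60$)
$u{\left(v \right)} = -2$ ($u{\left(v \right)} = v^{2} \cdot 0 - 2 = 0 - 2 = -2$)
$x{\left(6 \right)} u{\left(30 \right)} = 60 \left(-2\right) = -120$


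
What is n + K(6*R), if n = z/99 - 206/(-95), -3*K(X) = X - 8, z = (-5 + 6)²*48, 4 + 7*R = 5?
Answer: 110476/21945 ≈ 5.0342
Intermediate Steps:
R = ⅐ (R = -4/7 + (⅐)*5 = -4/7 + 5/7 = ⅐ ≈ 0.14286)
z = 48 (z = 1²*48 = 1*48 = 48)
K(X) = 8/3 - X/3 (K(X) = -(X - 8)/3 = -(-8 + X)/3 = 8/3 - X/3)
n = 8318/3135 (n = 48/99 - 206/(-95) = 48*(1/99) - 206*(-1/95) = 16/33 + 206/95 = 8318/3135 ≈ 2.6533)
n + K(6*R) = 8318/3135 + (8/3 - 2/7) = 8318/3135 + 50/21 = 110476/21945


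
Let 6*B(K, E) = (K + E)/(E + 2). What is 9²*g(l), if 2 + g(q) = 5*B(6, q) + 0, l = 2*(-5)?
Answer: -513/4 ≈ -128.25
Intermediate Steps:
B(K, E) = (E + K)/(6*(2 + E)) (B(K, E) = ((K + E)/(E + 2))/6 = ((E + K)/(2 + E))/6 = (E + K)/(6*(2 + E)))
l = -10
g(q) = -2 + 5*(6 + q)/(6*(2 + q)) (g(q) = -2 + (5*((q + 6)/(6*(2 + q))) + 0) = -2 + (5*((6 + q)/(6*(2 + q))) + 0) = -2 + (5*(6 + q)/(6*(2 + q)) + 0) = -2 + 5*(6 + q)/(6*(2 + q)))
9²*g(l) = 9²*((6 - 7*(-10))/(6*(2 - 10))) = 81*((⅙)*(6 + 70)/(-8)) = 81*((⅙)*(-⅛)*76) = 81*(-19/12) = -513/4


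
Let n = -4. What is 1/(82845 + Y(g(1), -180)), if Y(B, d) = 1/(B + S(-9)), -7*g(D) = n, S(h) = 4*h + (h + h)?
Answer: 374/30984023 ≈ 1.2071e-5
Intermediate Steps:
S(h) = 6*h (S(h) = 4*h + 2*h = 6*h)
g(D) = 4/7 (g(D) = -⅐*(-4) = 4/7)
Y(B, d) = 1/(-54 + B) (Y(B, d) = 1/(B + 6*(-9)) = 1/(B - 54) = 1/(-54 + B))
1/(82845 + Y(g(1), -180)) = 1/(82845 + 1/(-54 + 4/7)) = 1/(82845 + 1/(-374/7)) = 1/(82845 - 7/374) = 1/(30984023/374) = 374/30984023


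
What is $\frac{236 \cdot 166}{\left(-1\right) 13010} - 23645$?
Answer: $- \frac{153830313}{6505} \approx -23648.0$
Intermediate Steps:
$\frac{236 \cdot 166}{\left(-1\right) 13010} - 23645 = \frac{39176}{-13010} - 23645 = 39176 \left(- \frac{1}{13010}\right) - 23645 = - \frac{19588}{6505} - 23645 = - \frac{153830313}{6505}$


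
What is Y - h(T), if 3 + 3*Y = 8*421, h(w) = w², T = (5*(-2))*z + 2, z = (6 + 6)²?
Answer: -6200167/3 ≈ -2.0667e+6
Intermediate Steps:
z = 144 (z = 12² = 144)
T = -1438 (T = (5*(-2))*144 + 2 = -10*144 + 2 = -1440 + 2 = -1438)
Y = 3365/3 (Y = -1 + (8*421)/3 = -1 + (⅓)*3368 = -1 + 3368/3 = 3365/3 ≈ 1121.7)
Y - h(T) = 3365/3 - 1*(-1438)² = 3365/3 - 1*2067844 = 3365/3 - 2067844 = -6200167/3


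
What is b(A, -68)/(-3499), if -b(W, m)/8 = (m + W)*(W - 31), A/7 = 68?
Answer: 1452480/3499 ≈ 415.11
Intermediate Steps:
A = 476 (A = 7*68 = 476)
b(W, m) = -8*(-31 + W)*(W + m) (b(W, m) = -8*(m + W)*(W - 31) = -8*(W + m)*(-31 + W) = -8*(-31 + W)*(W + m))
b(A, -68)/(-3499) = (-8*476² + 248*476 + 248*(-68) - 8*476*(-68))/(-3499) = (-8*226576 + 118048 - 16864 + 258944)*(-1/3499) = (-1812608 + 118048 - 16864 + 258944)*(-1/3499) = -1452480*(-1/3499) = 1452480/3499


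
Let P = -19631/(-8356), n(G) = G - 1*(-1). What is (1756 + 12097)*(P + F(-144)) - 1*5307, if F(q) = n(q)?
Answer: -16325457573/8356 ≈ -1.9537e+6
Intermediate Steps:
n(G) = 1 + G (n(G) = G + 1 = 1 + G)
F(q) = 1 + q
P = 19631/8356 (P = -19631*(-1/8356) = 19631/8356 ≈ 2.3493)
(1756 + 12097)*(P + F(-144)) - 1*5307 = (1756 + 12097)*(19631/8356 + (1 - 144)) - 1*5307 = 13853*(19631/8356 - 143) - 5307 = 13853*(-1175277/8356) - 5307 = -16281112281/8356 - 5307 = -16325457573/8356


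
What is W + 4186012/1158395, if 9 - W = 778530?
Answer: -901830647783/1158395 ≈ -7.7852e+5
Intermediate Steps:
W = -778521 (W = 9 - 1*778530 = 9 - 778530 = -778521)
W + 4186012/1158395 = -778521 + 4186012/1158395 = -901830647783/1158395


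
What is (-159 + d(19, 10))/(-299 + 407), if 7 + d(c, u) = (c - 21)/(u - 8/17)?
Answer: -13463/8748 ≈ -1.5390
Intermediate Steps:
d(c, u) = -7 + (-21 + c)/(-8/17 + u) (d(c, u) = -7 + (c - 21)/(u - 8/17) = -7 + (-21 + c)/(u - 8*1/17) = -7 + (-21 + c)/(u - 8/17) = -7 + (-21 + c)/(-8/17 + u))
(-159 + d(19, 10))/(-299 + 407) = (-159 + (-301 - 119*10 + 17*19)/(-8 + 17*10))/(-299 + 407) = (-159 + (-301 - 1190 + 323)/(-8 + 170))/108 = (-159 - 1168/162)*(1/108) = (-159 + (1/162)*(-1168))*(1/108) = (-159 - 584/81)*(1/108) = -13463/81*1/108 = -13463/8748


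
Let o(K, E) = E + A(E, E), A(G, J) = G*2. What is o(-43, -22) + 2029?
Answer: 1963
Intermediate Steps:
A(G, J) = 2*G
o(K, E) = 3*E (o(K, E) = E + 2*E = 3*E)
o(-43, -22) + 2029 = 3*(-22) + 2029 = -66 + 2029 = 1963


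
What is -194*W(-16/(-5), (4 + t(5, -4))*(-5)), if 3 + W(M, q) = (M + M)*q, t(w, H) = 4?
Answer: 50246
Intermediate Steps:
W(M, q) = -3 + 2*M*q (W(M, q) = -3 + (M + M)*q = -3 + (2*M)*q = -3 + 2*M*q)
-194*W(-16/(-5), (4 + t(5, -4))*(-5)) = -194*(-3 + 2*(-16/(-5))*((4 + 4)*(-5))) = -194*(-3 + 2*(-16*(-⅕))*(8*(-5))) = -194*(-3 + 2*(16/5)*(-40)) = -194*(-3 - 256) = -194*(-259) = 50246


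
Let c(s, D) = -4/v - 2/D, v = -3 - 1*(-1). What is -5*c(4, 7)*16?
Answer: -960/7 ≈ -137.14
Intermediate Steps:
v = -2 (v = -3 + 1 = -2)
c(s, D) = 2 - 2/D (c(s, D) = -4/(-2) - 2/D = -4*(-½) - 2/D = 2 - 2/D)
-5*c(4, 7)*16 = -5*(2 - 2/7)*16 = -5*12/7*16 = -60/7*16 = -960/7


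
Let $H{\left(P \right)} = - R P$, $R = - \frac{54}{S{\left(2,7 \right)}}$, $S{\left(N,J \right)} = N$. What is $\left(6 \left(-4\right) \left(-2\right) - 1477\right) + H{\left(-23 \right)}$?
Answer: $-2050$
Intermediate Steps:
$R = -27$ ($R = - \frac{54}{2} = \left(-54\right) \frac{1}{2} = -27$)
$H{\left(P \right)} = 27 P$ ($H{\left(P \right)} = - \left(-27\right) P = 27 P$)
$\left(6 \left(-4\right) \left(-2\right) - 1477\right) + H{\left(-23 \right)} = \left(6 \left(-4\right) \left(-2\right) - 1477\right) + 27 \left(-23\right) = \left(\left(-24\right) \left(-2\right) - 1477\right) - 621 = \left(48 - 1477\right) - 621 = -1429 - 621 = -2050$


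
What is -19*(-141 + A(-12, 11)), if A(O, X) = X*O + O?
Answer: 5415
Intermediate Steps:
A(O, X) = O + O*X (A(O, X) = O*X + O = O + O*X)
-19*(-141 + A(-12, 11)) = -19*(-141 - 12*(1 + 11)) = -19*(-141 - 12*12) = -19*(-141 - 144) = -19*(-285) = 5415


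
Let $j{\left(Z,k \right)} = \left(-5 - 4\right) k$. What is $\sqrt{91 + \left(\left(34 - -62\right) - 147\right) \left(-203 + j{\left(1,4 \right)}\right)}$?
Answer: $2 \sqrt{3070} \approx 110.82$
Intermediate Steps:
$j{\left(Z,k \right)} = - 9 k$
$\sqrt{91 + \left(\left(34 - -62\right) - 147\right) \left(-203 + j{\left(1,4 \right)}\right)} = \sqrt{91 + \left(\left(34 - -62\right) - 147\right) \left(-203 - 36\right)} = \sqrt{91 + \left(\left(34 + 62\right) - 147\right) \left(-203 - 36\right)} = \sqrt{91 + \left(96 - 147\right) \left(-239\right)} = \sqrt{91 - -12189} = \sqrt{91 + 12189} = \sqrt{12280} = 2 \sqrt{3070}$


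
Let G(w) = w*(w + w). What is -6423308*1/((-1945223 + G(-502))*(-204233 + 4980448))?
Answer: 6423308/6883552701225 ≈ 9.3314e-7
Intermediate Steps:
G(w) = 2*w² (G(w) = w*(2*w) = 2*w²)
-6423308*1/((-1945223 + G(-502))*(-204233 + 4980448)) = -6423308*1/((-1945223 + 2*(-502)²)*(-204233 + 4980448)) = -6423308*1/(4776215*(-1945223 + 2*252004)) = -6423308*1/(4776215*(-1945223 + 504008)) = -6423308/(4776215*(-1441215)) = -6423308/(-6883552701225) = -6423308*(-1/6883552701225) = 6423308/6883552701225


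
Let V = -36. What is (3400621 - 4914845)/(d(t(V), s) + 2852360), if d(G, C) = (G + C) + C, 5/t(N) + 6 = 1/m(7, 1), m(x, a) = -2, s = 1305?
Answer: -129506/244175 ≈ -0.53038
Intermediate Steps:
t(N) = -10/13 (t(N) = 5/(-6 + 1/(-2)) = 5/(-6 - ½) = 5/(-13/2) = 5*(-2/13) = -10/13)
d(G, C) = G + 2*C (d(G, C) = (C + G) + C = G + 2*C)
(3400621 - 4914845)/(d(t(V), s) + 2852360) = (3400621 - 4914845)/((-10/13 + 2*1305) + 2852360) = -1514224/((-10/13 + 2610) + 2852360) = -1514224/(33920/13 + 2852360) = -1514224/37114600/13 = -1514224*13/37114600 = -129506/244175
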